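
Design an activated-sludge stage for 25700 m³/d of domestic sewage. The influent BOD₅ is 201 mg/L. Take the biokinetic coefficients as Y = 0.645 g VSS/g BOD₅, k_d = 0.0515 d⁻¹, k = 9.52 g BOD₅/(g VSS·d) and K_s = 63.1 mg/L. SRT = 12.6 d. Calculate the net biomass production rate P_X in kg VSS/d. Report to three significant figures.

P_X ≈ 2010 kg VSS/d

From the Monod/SRT balance for a CMAS, S = K_s·(1+k_d θ_c)/[θ_c·(Y k − k_d) − 1] = 63.1 × (1 + 0.0515 × 12.6) / [12.6 × (0.645 × 9.52 − 0.0515) − 1] = 104.0 / 75.72 = 1.374 mg/L.
Y_obs = Y / (1 + k_d θ_c) = 0.645 / (1 + 0.0515 × 12.6) = 0.645 / 1.649 = 0.3912.
Q·(S₀ − S) = 25700 × (201 − 1.37) × 10⁻³ = 5130 kg/d removed.
So the net sludge growth is P_X = 0.3912 × 5130 = 2007 kg VSS/d.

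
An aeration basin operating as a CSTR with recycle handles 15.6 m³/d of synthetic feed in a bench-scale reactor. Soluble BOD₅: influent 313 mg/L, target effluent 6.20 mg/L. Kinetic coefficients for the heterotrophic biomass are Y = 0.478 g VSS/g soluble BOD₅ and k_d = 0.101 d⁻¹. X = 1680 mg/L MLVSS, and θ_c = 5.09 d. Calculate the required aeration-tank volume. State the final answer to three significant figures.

Steady-state biomass mass balance: V·X·(1 + k_d·θ_c) = Y·Q·(S₀ − S)·θ_c, so V = 0.478 × 15.6 × (313 − 6.20) × 5.09 / [1680 × (1 + 0.101 × 5.09)] = 1.16×10^4 / 2544 = 4.578 m³.

V ≈ 4.58 m³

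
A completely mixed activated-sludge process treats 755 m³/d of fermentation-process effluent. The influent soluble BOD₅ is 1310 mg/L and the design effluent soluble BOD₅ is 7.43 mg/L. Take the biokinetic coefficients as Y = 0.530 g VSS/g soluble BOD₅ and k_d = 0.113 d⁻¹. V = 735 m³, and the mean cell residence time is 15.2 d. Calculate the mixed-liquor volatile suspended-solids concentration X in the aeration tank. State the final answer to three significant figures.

X ≈ 3970 mg/L

From V·X·(1 + k_d·θ_c) = Y·Q·(S₀ − S)·θ_c: X = 0.530 × 755 × (1310 − 7.43) × 15.2 / [735 × (1 + 0.113 × 15.2)] = 3966 mg/L.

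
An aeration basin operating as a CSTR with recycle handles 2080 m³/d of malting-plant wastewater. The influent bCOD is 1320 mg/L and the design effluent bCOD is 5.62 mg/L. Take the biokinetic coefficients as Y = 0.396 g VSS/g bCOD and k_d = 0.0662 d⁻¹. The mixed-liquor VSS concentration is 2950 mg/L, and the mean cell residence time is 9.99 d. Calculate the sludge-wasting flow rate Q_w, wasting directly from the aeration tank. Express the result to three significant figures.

Q_w ≈ 221 m³/d

Steady-state biomass mass balance: V·X·(1 + k_d·θ_c) = Y·Q·(S₀ − S)·θ_c, so V = 0.396 × 2080 × (1320 − 5.62) × 9.99 / [2950 × (1 + 0.0662 × 9.99)] = 1.08×10^7 / 4901 = 2207 m³.
With mixed-liquor wasting, θ_c = V/Q_w, so Q_w = V/θ_c = 2207/9.99 = 220.9 m³/d.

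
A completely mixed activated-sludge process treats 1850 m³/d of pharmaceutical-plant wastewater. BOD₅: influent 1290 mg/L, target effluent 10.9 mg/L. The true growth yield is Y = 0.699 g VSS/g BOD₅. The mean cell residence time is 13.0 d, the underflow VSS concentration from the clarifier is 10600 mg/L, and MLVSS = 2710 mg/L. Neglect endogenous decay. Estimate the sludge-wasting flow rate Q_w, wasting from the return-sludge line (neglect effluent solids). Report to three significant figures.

Q_w ≈ 156 m³/d

With k_d = 0 the design equation reduces to V = Y Q (S₀−S) θ_c / X = 0.699 × 1850 × (1290 − 10.9) × 13.0 / 2710 = 7935 m³.
Wasting from the return line (neglecting effluent solids): Q_w = V·X / (θ_c·X_r) = 7935 × 2710 / (13.0 × 10600) = 156.0 m³/d.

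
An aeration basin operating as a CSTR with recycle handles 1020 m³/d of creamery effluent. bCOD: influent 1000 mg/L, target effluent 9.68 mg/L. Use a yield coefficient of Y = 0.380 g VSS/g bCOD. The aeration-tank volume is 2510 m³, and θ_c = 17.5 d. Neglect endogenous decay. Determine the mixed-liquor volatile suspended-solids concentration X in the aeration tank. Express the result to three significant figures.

X ≈ 2680 mg/L

From V·X = Y·Q·(S₀ − S)·θ_c (decay neglected): X = 0.380 × 1020 × (1000 − 9.68) × 17.5 / 2510 = 2676 mg/L.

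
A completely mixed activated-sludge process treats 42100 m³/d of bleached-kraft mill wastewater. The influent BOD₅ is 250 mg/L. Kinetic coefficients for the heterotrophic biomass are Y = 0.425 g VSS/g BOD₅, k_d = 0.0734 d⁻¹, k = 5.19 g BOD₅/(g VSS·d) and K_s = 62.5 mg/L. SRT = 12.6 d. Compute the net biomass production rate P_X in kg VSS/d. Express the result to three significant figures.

P_X ≈ 2280 kg VSS/d

For a completely mixed reactor with recycle the Lawrence–McCarty relation gives S = K_s·(1 + k_d·θ_c) / [θ_c·(Y·k − k_d) − 1] = 62.5 × (1 + 0.0734 × 12.6) / [12.6 × (0.425 × 5.19 − 0.0734) − 1] = 120.3 / 25.87 = 4.651 mg/L.
Correct the yield for decay: Y_obs = Y/(1 + k_d θ_c) = 0.425 / (1 + 0.0734 × 12.6) = 0.425 / 1.925 = 0.2208.
Mass of BOD₅ removed per day: Q(S₀ − S) = 42100 × 245.3 g/m³ = 10329 kg/d.
Biomass produced: P_X = Y_obs·Q·ΔS = 0.2208 × 10329 ≈ 2281 kg VSS/d.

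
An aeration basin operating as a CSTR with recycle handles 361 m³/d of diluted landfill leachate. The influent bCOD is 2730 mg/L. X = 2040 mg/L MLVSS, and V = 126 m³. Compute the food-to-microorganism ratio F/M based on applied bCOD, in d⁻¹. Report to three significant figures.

F/M ≈ 3.83 d⁻¹

F/M = Q·S₀ / (V·X) = 361 × 2730 / (126.0 × 2040) = 3.834 g bCOD·(g VSS·d)⁻¹.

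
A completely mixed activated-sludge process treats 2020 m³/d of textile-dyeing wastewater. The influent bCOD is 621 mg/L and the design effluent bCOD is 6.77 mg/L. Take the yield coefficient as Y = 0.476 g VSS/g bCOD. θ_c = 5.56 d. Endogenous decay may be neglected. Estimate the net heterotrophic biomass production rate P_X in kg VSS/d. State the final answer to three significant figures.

P_X ≈ 591 kg VSS/d

With endogenous decay neglected, the observed yield equals the true yield: Y_obs = Y = 0.476 g VSS/g bCOD.
Q·(S₀ − S) = 2020 × (621 − 6.77) × 10⁻³ = 1241 kg/d removed.
Net biomass production P_X = Y_obs × Q·(S₀ − S) = 0.4760 × 1241 = 590.6 kg VSS/d.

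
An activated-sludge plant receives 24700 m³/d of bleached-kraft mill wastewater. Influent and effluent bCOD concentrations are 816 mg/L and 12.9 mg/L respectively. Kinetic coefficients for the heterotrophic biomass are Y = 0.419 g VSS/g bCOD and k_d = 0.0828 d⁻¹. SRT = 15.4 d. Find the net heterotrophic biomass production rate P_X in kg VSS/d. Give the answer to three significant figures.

P_X ≈ 3650 kg VSS/d

Y_obs = Y / (1 + k_d θ_c) = 0.419 / (1 + 0.0828 × 15.4) = 0.419 / 2.275 = 0.1842.
Substrate removed = Q·(S₀ − S) = 24700 m³/d × (816 − 12.9) g/m³ = 1.98×10^7 g/d = 19837 kg/d.
So the net sludge growth is P_X = 0.1842 × 19837 = 3653 kg VSS/d.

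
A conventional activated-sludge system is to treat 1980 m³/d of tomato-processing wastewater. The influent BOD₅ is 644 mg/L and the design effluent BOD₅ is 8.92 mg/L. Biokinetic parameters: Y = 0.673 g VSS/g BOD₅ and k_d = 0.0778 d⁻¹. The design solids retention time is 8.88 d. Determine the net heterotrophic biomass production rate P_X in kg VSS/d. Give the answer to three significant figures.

P_X ≈ 500 kg VSS/d

Correct the yield for decay: Y_obs = Y/(1 + k_d θ_c) = 0.673 / (1 + 0.0778 × 8.88) = 0.673 / 1.691 = 0.3980.
Mass of BOD₅ removed per day: Q(S₀ − S) = 1980 × 635.1 g/m³ = 1257 kg/d.
Net biomass production P_X = Y_obs × Q·(S₀ − S) = 0.3980 × 1257 = 500.5 kg VSS/d.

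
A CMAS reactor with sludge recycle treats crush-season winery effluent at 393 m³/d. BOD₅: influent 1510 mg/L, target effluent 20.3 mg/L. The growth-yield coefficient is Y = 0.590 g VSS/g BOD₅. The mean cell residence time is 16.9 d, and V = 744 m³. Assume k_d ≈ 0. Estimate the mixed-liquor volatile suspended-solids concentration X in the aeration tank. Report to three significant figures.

X ≈ 7850 mg/L

Without decay, X = Y Q (S₀−S) θ_c / V = 0.590 × 393 × (1510 − 20.3) × 16.9 / 744 = 7846 mg/L.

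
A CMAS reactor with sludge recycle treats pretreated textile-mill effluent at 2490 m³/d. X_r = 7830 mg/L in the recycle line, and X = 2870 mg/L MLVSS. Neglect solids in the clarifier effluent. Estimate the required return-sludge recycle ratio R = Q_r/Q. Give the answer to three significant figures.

R = Q_r/Q = X/(X_r − X) = 2870 / (7830 − 2870) = 0.5786.

R ≈ 0.579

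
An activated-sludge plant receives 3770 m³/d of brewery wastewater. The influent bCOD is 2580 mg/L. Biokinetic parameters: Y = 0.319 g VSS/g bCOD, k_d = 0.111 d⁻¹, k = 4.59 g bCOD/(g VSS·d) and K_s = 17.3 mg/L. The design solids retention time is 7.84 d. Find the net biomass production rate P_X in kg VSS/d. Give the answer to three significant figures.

From the Monod/SRT balance for a CMAS, S = K_s·(1+k_d θ_c)/[θ_c·(Y k − k_d) − 1] = 17.3 × (1 + 0.111 × 7.84) / [7.84 × (0.319 × 4.59 − 0.111) − 1] = 32.36 / 9.609 = 3.367 mg/L.
Observed yield with endogenous decay: Y_obs = Y / (1 + k_d·θ_c) = 0.319 / (1 + 0.111 × 7.84) = 0.319 / 1.870 = 0.1706 g VSS/g bCOD.
ΔS = 2580 − 3.37 = 2577 mg/L, so the substrate removal rate is 3770 × 2577/1000 = 9714 kg bCOD/d.
Net biomass production P_X = Y_obs × Q·(S₀ − S) = 0.1706 × 9714 = 1657 kg VSS/d.

P_X ≈ 1660 kg VSS/d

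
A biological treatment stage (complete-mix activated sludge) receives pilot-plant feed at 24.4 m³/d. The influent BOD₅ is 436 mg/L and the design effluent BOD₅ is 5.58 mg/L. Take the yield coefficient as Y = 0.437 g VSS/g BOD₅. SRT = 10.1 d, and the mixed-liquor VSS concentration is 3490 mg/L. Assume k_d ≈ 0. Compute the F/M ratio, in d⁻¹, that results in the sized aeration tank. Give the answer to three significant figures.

F/M ≈ 0.230 d⁻¹

With k_d = 0 the design equation reduces to V = Y Q (S₀−S) θ_c / X = 0.437 × 24.4 × (436 − 5.58) × 10.1 / 3490 = 13.28 m³.
Food-to-microorganism ratio F/M = Q S₀ / (V X) = 24.4 × 436 / (13.28 × 3490) = 0.2295 d⁻¹.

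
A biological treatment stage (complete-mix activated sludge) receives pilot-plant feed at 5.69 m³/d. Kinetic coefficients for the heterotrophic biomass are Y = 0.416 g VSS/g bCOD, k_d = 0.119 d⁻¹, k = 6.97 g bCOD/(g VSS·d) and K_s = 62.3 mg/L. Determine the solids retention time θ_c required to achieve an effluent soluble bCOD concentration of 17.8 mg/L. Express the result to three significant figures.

From 1/θ_c = Y·k·S/(K_s + S) − k_d: Y·k·S/(K_s+S) = 0.416 × 6.97 × 17.8 / (62.3 + 17.8) = 0.6443 d⁻¹.
Then 1/θ_c = μ − k_d = 0.6443 − 0.119 = 0.5253 d⁻¹, giving θ_c = 1.904 d.

θ_c ≈ 1.90 d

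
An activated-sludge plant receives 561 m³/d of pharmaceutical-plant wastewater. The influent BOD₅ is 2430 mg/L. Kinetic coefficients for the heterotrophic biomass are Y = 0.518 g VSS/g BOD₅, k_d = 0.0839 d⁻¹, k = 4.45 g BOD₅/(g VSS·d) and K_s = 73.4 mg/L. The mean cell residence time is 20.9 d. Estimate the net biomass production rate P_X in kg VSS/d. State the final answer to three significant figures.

For a completely mixed reactor with recycle the Lawrence–McCarty relation gives S = K_s·(1 + k_d·θ_c) / [θ_c·(Y·k − k_d) − 1] = 73.4 × (1 + 0.0839 × 20.9) / [20.9 × (0.518 × 4.45 − 0.0839) − 1] = 202.1 / 45.42 = 4.449 mg/L.
Observed yield with endogenous decay: Y_obs = Y / (1 + k_d·θ_c) = 0.518 / (1 + 0.0839 × 20.9) = 0.518 / 2.754 = 0.1881 g VSS/g BOD₅.
Substrate removed = Q·(S₀ − S) = 561 m³/d × (2430 − 4.45) g/m³ = 1.36×10^6 g/d = 1361 kg/d.
Net biomass production P_X = Y_obs × Q·(S₀ − S) = 0.1881 × 1361 = 256.0 kg VSS/d.

P_X ≈ 256 kg VSS/d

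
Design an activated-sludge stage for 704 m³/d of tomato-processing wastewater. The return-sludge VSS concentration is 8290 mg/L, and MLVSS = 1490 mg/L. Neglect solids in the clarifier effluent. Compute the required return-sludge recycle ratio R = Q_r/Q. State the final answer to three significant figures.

Solids balance on the clarifier gives (1+R)X = R·X_r, so R = X/(X_r − X) = 1490 / (8290 − 1490) = 0.2191.

R ≈ 0.219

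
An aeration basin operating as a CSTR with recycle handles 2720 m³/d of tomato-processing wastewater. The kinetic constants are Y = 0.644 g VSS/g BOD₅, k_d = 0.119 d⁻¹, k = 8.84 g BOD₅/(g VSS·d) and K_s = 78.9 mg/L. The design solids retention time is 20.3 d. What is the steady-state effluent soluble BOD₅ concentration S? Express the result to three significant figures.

S ≈ 2.40 mg/L

Effluent substrate depends only on kinetics and SRT: S = K_s(1 + k_d θ_c) / [θ_c(Yk − k_d) − 1] = 78.9 × (1 + 0.119 × 20.3) / [20.3 × (0.644 × 8.84 − 0.119) − 1] = 269.5 / 112.2 = 2.403 mg/L.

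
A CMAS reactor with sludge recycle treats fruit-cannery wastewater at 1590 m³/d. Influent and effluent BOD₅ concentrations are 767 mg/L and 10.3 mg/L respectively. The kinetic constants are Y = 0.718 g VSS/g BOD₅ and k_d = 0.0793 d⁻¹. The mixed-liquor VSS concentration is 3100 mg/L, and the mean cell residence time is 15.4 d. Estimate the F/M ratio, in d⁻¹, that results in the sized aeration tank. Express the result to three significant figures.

From the SRT design equation V = Y Q (S₀−S) θ_c / [X (1 + k_d θ_c)] = 0.718 × 1590 × (767 − 10.3) × 15.4 / [3100 × (1 + 0.0793 × 15.4)] = 1.33×10^7 / 6886 = 1932 m³.
F/M = applied load / biomass = Q·S₀/(V·X) = 1590 × 767 / (1932 × 3100) = 0.2036 d⁻¹.

F/M ≈ 0.204 d⁻¹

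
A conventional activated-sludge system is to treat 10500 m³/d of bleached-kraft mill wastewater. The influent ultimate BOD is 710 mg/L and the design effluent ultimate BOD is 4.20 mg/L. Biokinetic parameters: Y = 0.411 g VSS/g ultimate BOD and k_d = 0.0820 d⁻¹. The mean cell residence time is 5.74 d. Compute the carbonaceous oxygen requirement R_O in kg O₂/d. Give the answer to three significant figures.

Y_obs = Y / (1 + k_d θ_c) = 0.411 / (1 + 0.0820 × 5.74) = 0.411 / 1.471 = 0.2795.
Q·(S₀ − S) = 10500 × (710 − 4.20) × 10⁻³ = 7411 kg/d removed.
Net sludge production P_X = 0.2795 × 7411 = 2071 kg VSS/d.
Carbonaceous O₂ demand = substrate oxidised − cell-mass equivalent = 7411 − 1.42 × 2071 = 4470 kg O₂/d.

R_O ≈ 4470 kg O₂/d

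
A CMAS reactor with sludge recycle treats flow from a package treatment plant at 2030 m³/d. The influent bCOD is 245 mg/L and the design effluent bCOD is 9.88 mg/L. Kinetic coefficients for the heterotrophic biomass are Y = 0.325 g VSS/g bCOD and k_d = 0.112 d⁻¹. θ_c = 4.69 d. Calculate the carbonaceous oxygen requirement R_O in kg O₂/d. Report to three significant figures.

R_O ≈ 333 kg O₂/d

Y_obs = Y / (1 + k_d θ_c) = 0.325 / (1 + 0.112 × 4.69) = 0.325 / 1.525 = 0.2131.
ΔS = 245 − 9.88 = 235.1 mg/L, so the substrate removal rate is 2030 × 235.1/1000 = 477.3 kg bCOD/d.
P_X = Y_obs·Q·(S₀ − S) = 0.2131 × 477.3 = 101.7 kg VSS/d.
Carbonaceous O₂ demand = substrate oxidised − cell-mass equivalent = 477.3 − 1.42 × 101.7 = 332.9 kg O₂/d.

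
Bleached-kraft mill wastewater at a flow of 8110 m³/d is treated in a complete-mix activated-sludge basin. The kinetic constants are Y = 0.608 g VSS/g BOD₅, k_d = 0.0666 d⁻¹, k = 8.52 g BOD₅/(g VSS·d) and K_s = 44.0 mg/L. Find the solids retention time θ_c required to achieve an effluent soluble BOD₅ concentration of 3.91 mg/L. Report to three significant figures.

Specific growth rate at S = 3.91 mg/L: μ = YkS/(K_s+S) = 0.608·8.52·3.91/(44.0+3.91) = 0.4228 d⁻¹.
θ_c = 1/(μ − k_d) = 1/(0.4228 − 0.0666) = 1/0.3562 = 2.808 d.

θ_c ≈ 2.81 d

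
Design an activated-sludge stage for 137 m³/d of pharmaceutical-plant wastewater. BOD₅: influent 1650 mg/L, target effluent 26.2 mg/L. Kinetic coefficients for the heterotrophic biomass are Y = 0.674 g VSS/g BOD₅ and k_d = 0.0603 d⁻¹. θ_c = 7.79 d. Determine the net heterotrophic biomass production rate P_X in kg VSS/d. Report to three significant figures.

P_X ≈ 102 kg VSS/d

Correct the yield for decay: Y_obs = Y/(1 + k_d θ_c) = 0.674 / (1 + 0.0603 × 7.79) = 0.674 / 1.470 = 0.4586.
Mass of BOD₅ removed per day: Q(S₀ − S) = 137 × 1624 g/m³ = 222.5 kg/d.
So the net sludge growth is P_X = 0.4586 × 222.5 = 102.0 kg VSS/d.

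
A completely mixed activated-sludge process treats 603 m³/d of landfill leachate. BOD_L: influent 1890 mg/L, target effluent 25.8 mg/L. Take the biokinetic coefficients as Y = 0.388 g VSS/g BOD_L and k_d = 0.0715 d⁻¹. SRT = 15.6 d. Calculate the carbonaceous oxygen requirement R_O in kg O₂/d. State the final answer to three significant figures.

R_O ≈ 831 kg O₂/d

Correct the yield for decay: Y_obs = Y/(1 + k_d θ_c) = 0.388 / (1 + 0.0715 × 15.6) = 0.388 / 2.115 = 0.1834.
Q·(S₀ − S) = 603 × (1890 − 25.8) × 10⁻³ = 1124 kg/d removed.
Net sludge production P_X = 0.1834 × 1124 = 206.2 kg VSS/d.
R_O = Q·ΔS − 1.42 P_X = 1124 − 292.8 = 831.3 kg O₂/d.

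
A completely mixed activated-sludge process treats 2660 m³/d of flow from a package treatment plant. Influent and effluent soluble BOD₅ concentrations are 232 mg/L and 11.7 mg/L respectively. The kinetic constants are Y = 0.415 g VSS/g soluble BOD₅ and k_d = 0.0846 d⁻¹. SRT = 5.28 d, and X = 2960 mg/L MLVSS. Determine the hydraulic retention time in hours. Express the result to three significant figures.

From the SRT design equation V = Y Q (S₀−S) θ_c / [X (1 + k_d θ_c)] = 0.415 × 2660 × (232 − 11.7) × 5.28 / [2960 × (1 + 0.0846 × 5.28)] = 1.28×10^6 / 4282 = 299.9 m³.
HRT = V/Q = 299.9 m³ / 2660 m³·d⁻¹ = 0.1127 d × 24 = 2.705 h.

τ ≈ 2.71 h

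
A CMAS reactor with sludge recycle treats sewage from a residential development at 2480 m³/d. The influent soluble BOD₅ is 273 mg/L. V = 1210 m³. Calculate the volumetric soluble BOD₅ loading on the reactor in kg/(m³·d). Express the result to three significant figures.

L_v ≈ 0.560 kg soluble BOD₅/(m³·d)

L_v = Q S₀ / V = 2480 × 273 × 10⁻³ / 1210 = 0.5595 kg/(m³·d).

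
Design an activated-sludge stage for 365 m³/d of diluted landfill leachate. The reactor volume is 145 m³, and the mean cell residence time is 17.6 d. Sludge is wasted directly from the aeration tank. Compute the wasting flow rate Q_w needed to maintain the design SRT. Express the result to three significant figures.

With mixed-liquor wasting, θ_c = V/Q_w, so Q_w = V/θ_c = 145.0/17.6 = 8.239 m³/d.

Q_w ≈ 8.24 m³/d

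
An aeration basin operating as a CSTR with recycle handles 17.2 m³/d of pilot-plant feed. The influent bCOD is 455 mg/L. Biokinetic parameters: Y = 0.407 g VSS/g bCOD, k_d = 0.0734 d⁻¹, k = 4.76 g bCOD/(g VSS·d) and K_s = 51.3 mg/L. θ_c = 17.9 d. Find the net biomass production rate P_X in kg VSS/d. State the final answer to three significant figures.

From the Monod/SRT balance for a CMAS, S = K_s·(1+k_d θ_c)/[θ_c·(Y k − k_d) − 1] = 51.3 × (1 + 0.0734 × 17.9) / [17.9 × (0.407 × 4.76 − 0.0734) − 1] = 118.7 / 32.36 = 3.668 mg/L.
Y_obs = Y / (1 + k_d θ_c) = 0.407 / (1 + 0.0734 × 17.9) = 0.407 / 2.314 = 0.1759.
Substrate removed = Q·(S₀ − S) = 17.2 m³/d × (455 − 3.67) g/m³ = 7.76×10^3 g/d = 7.763 kg/d.
P_X = Y_obs · Q(S₀ − S) = 0.1759 × 7.763 = 1.365 kg VSS/d.

P_X ≈ 1.37 kg VSS/d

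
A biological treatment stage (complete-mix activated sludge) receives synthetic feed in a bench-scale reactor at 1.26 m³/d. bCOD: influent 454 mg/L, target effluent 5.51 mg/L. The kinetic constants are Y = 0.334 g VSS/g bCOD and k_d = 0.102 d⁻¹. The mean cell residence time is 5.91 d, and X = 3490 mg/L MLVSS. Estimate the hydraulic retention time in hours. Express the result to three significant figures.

τ ≈ 3.80 h

Steady-state biomass mass balance: V·X·(1 + k_d·θ_c) = Y·Q·(S₀ − S)·θ_c, so V = 0.334 × 1.26 × (454 − 5.51) × 5.91 / [3490 × (1 + 0.102 × 5.91)] = 1.12×10^3 / 5594 = 0.1994 m³.
HRT = V/Q = 0.1994 m³ / 1.26 m³·d⁻¹ = 0.1583 d × 24 = 3.798 h.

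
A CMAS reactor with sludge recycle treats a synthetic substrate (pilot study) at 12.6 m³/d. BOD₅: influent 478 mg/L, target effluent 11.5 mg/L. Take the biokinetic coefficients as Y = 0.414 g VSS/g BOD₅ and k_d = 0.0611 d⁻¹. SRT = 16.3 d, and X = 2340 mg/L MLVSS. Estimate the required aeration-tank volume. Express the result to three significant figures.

Rearranging the biomass balance for a CMAS with decay, V = Y·Q·ΔS·θ_c / [X·(1+k_d θ_c)] = 0.414 × 12.6 × (478 − 11.5) × 16.3 / [2340 × (1 + 0.0611 × 16.3)] = 3.97×10^4 / 4670 = 8.493 m³.

V ≈ 8.49 m³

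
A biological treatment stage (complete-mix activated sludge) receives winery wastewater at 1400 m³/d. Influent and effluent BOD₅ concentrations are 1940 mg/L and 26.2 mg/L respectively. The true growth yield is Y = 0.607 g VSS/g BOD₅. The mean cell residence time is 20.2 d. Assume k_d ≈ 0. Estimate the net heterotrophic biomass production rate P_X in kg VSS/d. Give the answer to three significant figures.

P_X ≈ 1630 kg VSS/d

Since k_d ≈ 0, Y_obs = Y = 0.607 g VSS/g BOD₅.
Q·(S₀ − S) = 1400 × (1940 − 26.2) × 10⁻³ = 2679 kg/d removed.
Net biomass production P_X = Y_obs × Q·(S₀ − S) = 0.6070 × 2679 = 1626 kg VSS/d.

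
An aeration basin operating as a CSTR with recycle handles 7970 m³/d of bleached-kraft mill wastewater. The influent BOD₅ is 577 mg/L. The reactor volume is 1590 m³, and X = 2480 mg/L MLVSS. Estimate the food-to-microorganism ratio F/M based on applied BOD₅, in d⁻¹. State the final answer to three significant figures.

F/M ≈ 1.17 d⁻¹

F/M = applied load / biomass = Q·S₀/(V·X) = 7970 × 577 / (1590 × 2480) = 1.166 d⁻¹.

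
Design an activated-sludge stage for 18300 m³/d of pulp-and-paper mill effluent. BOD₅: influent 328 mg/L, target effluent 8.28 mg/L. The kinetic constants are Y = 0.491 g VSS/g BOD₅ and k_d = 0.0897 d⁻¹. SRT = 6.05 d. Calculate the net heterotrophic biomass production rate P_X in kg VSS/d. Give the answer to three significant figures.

P_X ≈ 1860 kg VSS/d

Observed yield with endogenous decay: Y_obs = Y / (1 + k_d·θ_c) = 0.491 / (1 + 0.0897 × 6.05) = 0.491 / 1.543 = 0.3183 g VSS/g BOD₅.
Substrate removed = Q·(S₀ − S) = 18300 m³/d × (328 − 8.28) g/m³ = 5.85×10^6 g/d = 5851 kg/d.
So the net sludge growth is P_X = 0.3183 × 5851 = 1862 kg VSS/d.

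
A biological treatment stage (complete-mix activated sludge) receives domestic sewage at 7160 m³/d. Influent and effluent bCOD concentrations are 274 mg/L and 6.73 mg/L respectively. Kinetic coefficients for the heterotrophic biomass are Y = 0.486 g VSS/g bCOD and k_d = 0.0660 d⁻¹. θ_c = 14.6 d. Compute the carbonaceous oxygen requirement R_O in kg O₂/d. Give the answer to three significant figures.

The observed yield is Y_obs = Y/(1 + k_d·θ_c) = 0.486 / (1 + 0.0660 × 14.6) = 0.486 / 1.964 = 0.2475 g VSS per g bCOD removed.
ΔS = 274 − 6.73 = 267.3 mg/L, so the substrate removal rate is 7160 × 267.3/1000 = 1914 kg bCOD/d.
Net sludge production P_X = 0.2475 × 1914 = 473.6 kg VSS/d.
Carbonaceous O₂ demand = substrate oxidised − cell-mass equivalent = 1914 − 1.42 × 473.6 = 1241 kg O₂/d.

R_O ≈ 1240 kg O₂/d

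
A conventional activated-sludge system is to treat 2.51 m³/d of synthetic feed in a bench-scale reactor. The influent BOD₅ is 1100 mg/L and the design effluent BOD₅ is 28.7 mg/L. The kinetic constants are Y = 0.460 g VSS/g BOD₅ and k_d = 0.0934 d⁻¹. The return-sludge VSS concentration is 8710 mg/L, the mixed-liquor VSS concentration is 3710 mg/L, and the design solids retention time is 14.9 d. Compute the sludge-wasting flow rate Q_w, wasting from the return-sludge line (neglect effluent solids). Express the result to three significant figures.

Q_w ≈ 0.0594 m³/d

From the SRT design equation V = Y Q (S₀−S) θ_c / [X (1 + k_d θ_c)] = 0.460 × 2.51 × (1100 − 28.7) × 14.9 / [3710 × (1 + 0.0934 × 14.9)] = 1.84×10^4 / 8873 = 2.077 m³.
Q_w = (V·X)/(θ_c X_r) = 2.077 × 3710 / (14.9 × 8710) = 0.05938 m³/d.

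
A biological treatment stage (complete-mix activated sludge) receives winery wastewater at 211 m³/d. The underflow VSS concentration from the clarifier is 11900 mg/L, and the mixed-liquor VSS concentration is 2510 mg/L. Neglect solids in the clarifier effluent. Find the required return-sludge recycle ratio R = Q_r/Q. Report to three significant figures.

R ≈ 0.267

Mass balance around the secondary clarifier (neglecting effluent solids): R = X / (X_r − X) = 2510 / (11900 − 2510) = 0.2673.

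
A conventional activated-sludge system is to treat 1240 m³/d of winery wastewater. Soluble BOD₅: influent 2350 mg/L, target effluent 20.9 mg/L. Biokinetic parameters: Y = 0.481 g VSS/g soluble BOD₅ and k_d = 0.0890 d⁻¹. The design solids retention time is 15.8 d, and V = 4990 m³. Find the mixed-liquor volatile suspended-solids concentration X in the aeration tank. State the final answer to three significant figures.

Solving the biomass balance for X: X = Y Q (S₀−S) θ_c / [V (1+k_d θ_c)] = 0.481 × 1240 × (2350 − 20.9) × 15.8 / [4990 × (1 + 0.0890 × 15.8)] = 1828 mg/L.

X ≈ 1830 mg/L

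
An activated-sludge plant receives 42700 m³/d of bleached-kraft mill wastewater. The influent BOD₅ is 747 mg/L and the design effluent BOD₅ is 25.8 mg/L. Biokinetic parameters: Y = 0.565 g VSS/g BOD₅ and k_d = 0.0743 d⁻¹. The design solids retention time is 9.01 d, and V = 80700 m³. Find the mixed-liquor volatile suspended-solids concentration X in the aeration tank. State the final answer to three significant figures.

From V·X·(1 + k_d·θ_c) = Y·Q·(S₀ − S)·θ_c: X = 0.565 × 42700 × (747 − 25.8) × 9.01 / [80700 × (1 + 0.0743 × 9.01)] = 1164 mg/L.

X ≈ 1160 mg/L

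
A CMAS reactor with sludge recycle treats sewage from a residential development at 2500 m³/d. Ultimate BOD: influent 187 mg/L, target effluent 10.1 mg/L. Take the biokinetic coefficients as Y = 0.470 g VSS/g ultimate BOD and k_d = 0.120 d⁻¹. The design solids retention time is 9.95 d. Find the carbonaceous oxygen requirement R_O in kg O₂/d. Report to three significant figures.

Y_obs = Y / (1 + k_d θ_c) = 0.470 / (1 + 0.120 × 9.95) = 0.470 / 2.194 = 0.2142.
Mass of ultimate BOD removed per day: Q(S₀ − S) = 2500 × 176.9 g/m³ = 442.2 kg/d.
P_X = Y_obs·Q·(S₀ − S) = 0.2142 × 442.2 = 94.74 kg VSS/d.
R_O = Q·(S₀ − S) − 1.42·P_X = 442.2 − 1.42 × 94.74 = 307.7 kg O₂/d.

R_O ≈ 308 kg O₂/d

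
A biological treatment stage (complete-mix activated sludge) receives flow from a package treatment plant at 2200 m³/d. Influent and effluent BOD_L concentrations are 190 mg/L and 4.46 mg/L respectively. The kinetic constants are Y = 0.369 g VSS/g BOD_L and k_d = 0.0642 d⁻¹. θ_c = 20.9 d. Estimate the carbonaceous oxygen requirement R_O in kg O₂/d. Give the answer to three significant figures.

Correct the yield for decay: Y_obs = Y/(1 + k_d θ_c) = 0.369 / (1 + 0.0642 × 20.9) = 0.369 / 2.342 = 0.1576.
Mass of BOD_L removed per day: Q(S₀ − S) = 2200 × 185.5 g/m³ = 408.2 kg/d.
Net sludge production P_X = 0.1576 × 408.2 = 64.32 kg VSS/d.
R_O = Q·ΔS − 1.42 P_X = 408.2 − 91.33 = 316.9 kg O₂/d.

R_O ≈ 317 kg O₂/d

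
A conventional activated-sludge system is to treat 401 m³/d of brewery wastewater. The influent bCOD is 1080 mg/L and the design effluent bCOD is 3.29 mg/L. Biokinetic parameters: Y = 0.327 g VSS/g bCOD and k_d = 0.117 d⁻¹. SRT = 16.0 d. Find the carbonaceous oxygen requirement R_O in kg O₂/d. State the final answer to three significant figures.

R_O ≈ 362 kg O₂/d

Correct the yield for decay: Y_obs = Y/(1 + k_d θ_c) = 0.327 / (1 + 0.117 × 16.0) = 0.327 / 2.872 = 0.1139.
Q·(S₀ − S) = 401 × (1080 − 3.29) × 10⁻³ = 431.8 kg/d removed.
Net sludge production P_X = 0.1139 × 431.8 = 49.16 kg VSS/d.
Carbonaceous O₂ demand = substrate oxidised − cell-mass equivalent = 431.8 − 1.42 × 49.16 = 362.0 kg O₂/d.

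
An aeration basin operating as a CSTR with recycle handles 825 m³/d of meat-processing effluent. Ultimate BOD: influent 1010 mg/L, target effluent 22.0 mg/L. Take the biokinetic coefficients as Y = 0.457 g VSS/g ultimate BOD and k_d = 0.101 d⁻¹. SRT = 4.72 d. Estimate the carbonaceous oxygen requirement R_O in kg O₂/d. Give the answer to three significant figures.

R_O ≈ 457 kg O₂/d

Correct the yield for decay: Y_obs = Y/(1 + k_d θ_c) = 0.457 / (1 + 0.101 × 4.72) = 0.457 / 1.477 = 0.3095.
Q·(S₀ − S) = 825 × (1010 − 22.0) × 10⁻³ = 815.1 kg/d removed.
P_X = Y_obs·Q·(S₀ − S) = 0.3095 × 815.1 = 252.2 kg VSS/d.
R_O = Q·ΔS − 1.42 P_X = 815.1 − 358.2 = 456.9 kg O₂/d.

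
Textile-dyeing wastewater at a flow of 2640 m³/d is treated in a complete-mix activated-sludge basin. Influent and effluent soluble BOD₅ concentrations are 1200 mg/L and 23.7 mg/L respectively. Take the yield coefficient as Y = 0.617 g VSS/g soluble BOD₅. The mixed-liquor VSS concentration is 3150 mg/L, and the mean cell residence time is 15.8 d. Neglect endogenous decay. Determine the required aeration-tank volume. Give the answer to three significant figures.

With k_d = 0 the design equation reduces to V = Y Q (S₀−S) θ_c / X = 0.617 × 2640 × (1200 − 23.7) × 15.8 / 3150 = 9611 m³.

V ≈ 9610 m³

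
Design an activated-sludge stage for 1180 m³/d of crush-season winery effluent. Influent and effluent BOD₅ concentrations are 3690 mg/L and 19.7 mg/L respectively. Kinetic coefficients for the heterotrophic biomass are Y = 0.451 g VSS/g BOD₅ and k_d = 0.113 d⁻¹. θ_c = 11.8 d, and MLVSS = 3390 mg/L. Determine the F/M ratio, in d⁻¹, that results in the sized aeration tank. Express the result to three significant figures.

From the SRT design equation V = Y Q (S₀−S) θ_c / [X (1 + k_d θ_c)] = 0.451 × 1180 × (3690 − 19.7) × 11.8 / [3390 × (1 + 0.113 × 11.8)] = 2.3×10^7 / 7910 = 2914 m³.
Food-to-microorganism ratio F/M = Q S₀ / (V X) = 1180 × 3690 / (2914 × 3390) = 0.4408 d⁻¹.

F/M ≈ 0.441 d⁻¹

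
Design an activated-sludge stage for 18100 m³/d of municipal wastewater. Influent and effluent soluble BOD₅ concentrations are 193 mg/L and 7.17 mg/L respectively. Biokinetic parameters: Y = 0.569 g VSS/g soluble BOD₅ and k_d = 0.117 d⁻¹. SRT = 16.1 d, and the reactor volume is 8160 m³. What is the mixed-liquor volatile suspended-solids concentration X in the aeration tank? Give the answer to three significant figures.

X ≈ 1310 mg/L

X = Y·Q·ΔS·θ_c / [V·(1 + k_d θ_c)] = 0.569 × 18100 × (193 − 7.17) × 16.1 / [8160 × (1 + 0.117 × 16.1)] = 1309 mg/L.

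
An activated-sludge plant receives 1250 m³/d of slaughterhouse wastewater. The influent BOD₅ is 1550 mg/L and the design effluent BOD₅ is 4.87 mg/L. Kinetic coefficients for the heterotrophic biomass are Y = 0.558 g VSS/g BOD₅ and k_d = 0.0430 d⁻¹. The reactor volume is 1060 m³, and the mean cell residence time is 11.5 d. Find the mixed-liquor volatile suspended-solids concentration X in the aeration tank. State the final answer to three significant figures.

From V·X·(1 + k_d·θ_c) = Y·Q·(S₀ − S)·θ_c: X = 0.558 × 1250 × (1550 − 4.87) × 11.5 / [1060 × (1 + 0.0430 × 11.5)] = 7824 mg/L.

X ≈ 7820 mg/L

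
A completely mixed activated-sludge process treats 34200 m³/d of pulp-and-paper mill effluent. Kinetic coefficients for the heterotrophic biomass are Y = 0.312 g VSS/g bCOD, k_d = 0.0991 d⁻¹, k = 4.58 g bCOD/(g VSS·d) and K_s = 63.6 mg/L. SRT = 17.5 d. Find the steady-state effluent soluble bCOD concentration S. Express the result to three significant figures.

Effluent substrate depends only on kinetics and SRT: S = K_s(1 + k_d θ_c) / [θ_c(Yk − k_d) − 1] = 63.6 × (1 + 0.0991 × 17.5) / [17.5 × (0.312 × 4.58 − 0.0991) − 1] = 173.9 / 22.27 = 7.808 mg/L.

S ≈ 7.81 mg/L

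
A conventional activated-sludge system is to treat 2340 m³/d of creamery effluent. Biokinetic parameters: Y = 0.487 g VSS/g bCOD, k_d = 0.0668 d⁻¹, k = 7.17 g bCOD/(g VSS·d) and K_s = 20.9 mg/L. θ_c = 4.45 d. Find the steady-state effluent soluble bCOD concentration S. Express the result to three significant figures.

S ≈ 1.90 mg/L

From the Monod/SRT balance for a CMAS, S = K_s·(1+k_d θ_c)/[θ_c·(Y k − k_d) − 1] = 20.9 × (1 + 0.0668 × 4.45) / [4.45 × (0.487 × 7.17 − 0.0668) − 1] = 27.11 / 14.24 = 1.904 mg/L.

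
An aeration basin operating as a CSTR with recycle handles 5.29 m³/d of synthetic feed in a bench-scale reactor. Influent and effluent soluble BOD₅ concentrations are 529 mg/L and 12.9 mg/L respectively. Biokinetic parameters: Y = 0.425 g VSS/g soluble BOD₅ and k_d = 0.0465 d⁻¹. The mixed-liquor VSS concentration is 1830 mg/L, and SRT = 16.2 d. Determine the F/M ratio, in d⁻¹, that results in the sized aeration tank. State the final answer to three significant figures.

F/M ≈ 0.261 d⁻¹

Steady-state biomass mass balance: V·X·(1 + k_d·θ_c) = Y·Q·(S₀ − S)·θ_c, so V = 0.425 × 5.29 × (529 − 12.9) × 16.2 / [1830 × (1 + 0.0465 × 16.2)] = 1.88×10^4 / 3209 = 5.858 m³.
F/M = Q·S₀ / (V·X) = 5.29 × 529 / (5.858 × 1830) = 0.2610 g soluble BOD₅·(g VSS·d)⁻¹.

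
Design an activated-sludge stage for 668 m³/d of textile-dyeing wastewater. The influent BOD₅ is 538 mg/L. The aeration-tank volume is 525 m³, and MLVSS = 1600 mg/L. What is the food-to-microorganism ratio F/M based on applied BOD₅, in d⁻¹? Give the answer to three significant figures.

F/M ≈ 0.428 d⁻¹

Food-to-microorganism ratio F/M = Q S₀ / (V X) = 668 × 538 / (525.0 × 1600) = 0.4278 d⁻¹.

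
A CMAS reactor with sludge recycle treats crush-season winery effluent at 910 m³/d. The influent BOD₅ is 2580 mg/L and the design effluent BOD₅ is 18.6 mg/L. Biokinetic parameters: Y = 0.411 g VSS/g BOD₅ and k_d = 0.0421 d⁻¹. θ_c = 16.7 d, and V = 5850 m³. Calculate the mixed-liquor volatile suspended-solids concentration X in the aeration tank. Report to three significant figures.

X = Y·Q·ΔS·θ_c / [V·(1 + k_d θ_c)] = 0.411 × 910 × (2580 − 18.6) × 16.7 / [5850 × (1 + 0.0421 × 16.7)] = 1606 mg/L.

X ≈ 1610 mg/L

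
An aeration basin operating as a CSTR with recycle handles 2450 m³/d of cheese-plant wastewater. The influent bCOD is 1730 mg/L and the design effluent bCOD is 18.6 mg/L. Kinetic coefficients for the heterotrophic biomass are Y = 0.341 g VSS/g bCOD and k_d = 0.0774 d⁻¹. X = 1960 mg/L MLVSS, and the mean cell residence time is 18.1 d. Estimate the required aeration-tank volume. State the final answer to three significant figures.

V ≈ 5500 m³

Steady-state biomass mass balance: V·X·(1 + k_d·θ_c) = Y·Q·(S₀ − S)·θ_c, so V = 0.341 × 2450 × (1730 − 18.6) × 18.1 / [1960 × (1 + 0.0774 × 18.1)] = 2.59×10^7 / 4706 = 5499 m³.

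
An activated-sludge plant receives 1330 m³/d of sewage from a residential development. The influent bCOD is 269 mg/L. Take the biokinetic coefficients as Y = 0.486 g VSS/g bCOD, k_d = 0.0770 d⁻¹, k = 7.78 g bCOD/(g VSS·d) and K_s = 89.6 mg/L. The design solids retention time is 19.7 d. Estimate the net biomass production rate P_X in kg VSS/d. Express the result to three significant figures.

P_X ≈ 68.3 kg VSS/d

From the Monod/SRT balance for a CMAS, S = K_s·(1+k_d θ_c)/[θ_c·(Y k − k_d) − 1] = 89.6 × (1 + 0.0770 × 19.7) / [19.7 × (0.486 × 7.78 − 0.0770) − 1] = 225.5 / 71.97 = 3.133 mg/L.
Y_obs = Y / (1 + k_d θ_c) = 0.486 / (1 + 0.0770 × 19.7) = 0.486 / 2.517 = 0.1931.
Substrate removed = Q·(S₀ − S) = 1330 m³/d × (269 − 3.13) g/m³ = 3.54×10^5 g/d = 353.6 kg/d.
P_X = Y_obs · Q(S₀ − S) = 0.1931 × 353.6 = 68.28 kg VSS/d.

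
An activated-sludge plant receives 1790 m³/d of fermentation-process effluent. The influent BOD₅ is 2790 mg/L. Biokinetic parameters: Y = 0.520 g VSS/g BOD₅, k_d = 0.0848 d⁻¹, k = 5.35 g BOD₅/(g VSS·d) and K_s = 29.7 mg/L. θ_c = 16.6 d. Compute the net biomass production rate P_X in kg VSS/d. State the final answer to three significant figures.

P_X ≈ 1080 kg VSS/d

Effluent substrate depends only on kinetics and SRT: S = K_s(1 + k_d θ_c) / [θ_c(Yk − k_d) − 1] = 29.7 × (1 + 0.0848 × 16.6) / [16.6 × (0.520 × 5.35 − 0.0848) − 1] = 71.51 / 43.77 = 1.634 mg/L.
Correct the yield for decay: Y_obs = Y/(1 + k_d θ_c) = 0.520 / (1 + 0.0848 × 16.6) = 0.520 / 2.408 = 0.2160.
Substrate removed = Q·(S₀ − S) = 1790 m³/d × (2790 − 1.63) g/m³ = 4.99×10^6 g/d = 4991 kg/d.
Biomass produced: P_X = Y_obs·Q·ΔS = 0.2160 × 4991 ≈ 1078 kg VSS/d.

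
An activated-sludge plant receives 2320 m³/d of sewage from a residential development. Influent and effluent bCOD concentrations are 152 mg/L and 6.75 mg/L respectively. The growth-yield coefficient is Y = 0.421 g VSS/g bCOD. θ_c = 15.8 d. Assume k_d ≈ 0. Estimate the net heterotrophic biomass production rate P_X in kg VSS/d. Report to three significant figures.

P_X ≈ 142 kg VSS/d

No decay correction is needed, so Y_obs = Y = 0.421.
Substrate removed = Q·(S₀ − S) = 2320 m³/d × (152 − 6.75) g/m³ = 3.37×10^5 g/d = 337.0 kg/d.
P_X = Y_obs · Q(S₀ − S) = 0.4210 × 337.0 = 141.9 kg VSS/d.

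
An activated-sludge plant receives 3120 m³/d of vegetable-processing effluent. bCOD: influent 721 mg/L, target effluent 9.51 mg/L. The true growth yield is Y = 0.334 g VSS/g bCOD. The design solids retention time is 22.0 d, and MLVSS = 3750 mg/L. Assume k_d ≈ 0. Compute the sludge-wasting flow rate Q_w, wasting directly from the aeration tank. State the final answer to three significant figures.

Q_w ≈ 198 m³/d

V·X = Y·Q·ΔS·θ_c gives V = 0.334 × 3120 × (721 − 9.51) × 22.0 / 3750 = 4350 m³.
With mixed-liquor wasting, θ_c = V/Q_w, so Q_w = V/θ_c = 4350/22.0 = 197.7 m³/d.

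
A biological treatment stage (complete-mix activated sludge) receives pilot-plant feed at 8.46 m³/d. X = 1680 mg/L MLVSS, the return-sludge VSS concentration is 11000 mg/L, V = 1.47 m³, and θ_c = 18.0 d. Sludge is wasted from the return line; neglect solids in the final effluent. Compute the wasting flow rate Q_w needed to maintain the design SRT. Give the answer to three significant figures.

θ_c = V·X/(Q_w·X_r) when wasting from the recycle, so Q_w = V·X/(θ_c·X_r) = 1.470 × 1680 / (18.0 × 11000) = 0.01247 m³/d.

Q_w ≈ 0.0125 m³/d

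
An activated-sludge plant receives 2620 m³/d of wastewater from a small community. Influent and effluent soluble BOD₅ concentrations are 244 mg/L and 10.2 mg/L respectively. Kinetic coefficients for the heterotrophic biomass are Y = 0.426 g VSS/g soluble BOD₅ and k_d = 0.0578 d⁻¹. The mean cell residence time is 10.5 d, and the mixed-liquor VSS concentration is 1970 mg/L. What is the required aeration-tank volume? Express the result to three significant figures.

V ≈ 866 m³

Steady-state biomass mass balance: V·X·(1 + k_d·θ_c) = Y·Q·(S₀ − S)·θ_c, so V = 0.426 × 2620 × (244 − 10.2) × 10.5 / [1970 × (1 + 0.0578 × 10.5)] = 2.74×10^6 / 3166 = 865.5 m³.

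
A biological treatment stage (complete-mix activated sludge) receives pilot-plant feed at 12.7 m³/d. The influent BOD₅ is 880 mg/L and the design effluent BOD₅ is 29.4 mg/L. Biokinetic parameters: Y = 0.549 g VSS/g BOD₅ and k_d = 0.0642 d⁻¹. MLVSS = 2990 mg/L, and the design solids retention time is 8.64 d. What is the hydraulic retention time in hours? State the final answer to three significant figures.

Steady-state biomass mass balance: V·X·(1 + k_d·θ_c) = Y·Q·(S₀ − S)·θ_c, so V = 0.549 × 12.7 × (880 − 29.4) × 8.64 / [2990 × (1 + 0.0642 × 8.64)] = 5.12×10^4 / 4649 = 11.02 m³.
HRT = V/Q = 11.02 m³ / 12.7 m³·d⁻¹ = 0.8680 d × 24 = 20.83 h.

τ ≈ 20.8 h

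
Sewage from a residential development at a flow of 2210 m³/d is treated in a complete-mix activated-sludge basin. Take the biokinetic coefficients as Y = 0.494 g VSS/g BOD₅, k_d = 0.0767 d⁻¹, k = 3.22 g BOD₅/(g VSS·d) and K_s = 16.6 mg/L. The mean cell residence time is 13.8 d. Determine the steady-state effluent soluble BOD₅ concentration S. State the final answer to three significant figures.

S ≈ 1.72 mg/L

Effluent substrate depends only on kinetics and SRT: S = K_s(1 + k_d θ_c) / [θ_c(Yk − k_d) − 1] = 16.6 × (1 + 0.0767 × 13.8) / [13.8 × (0.494 × 3.22 − 0.0767) − 1] = 34.17 / 19.89 = 1.718 mg/L.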